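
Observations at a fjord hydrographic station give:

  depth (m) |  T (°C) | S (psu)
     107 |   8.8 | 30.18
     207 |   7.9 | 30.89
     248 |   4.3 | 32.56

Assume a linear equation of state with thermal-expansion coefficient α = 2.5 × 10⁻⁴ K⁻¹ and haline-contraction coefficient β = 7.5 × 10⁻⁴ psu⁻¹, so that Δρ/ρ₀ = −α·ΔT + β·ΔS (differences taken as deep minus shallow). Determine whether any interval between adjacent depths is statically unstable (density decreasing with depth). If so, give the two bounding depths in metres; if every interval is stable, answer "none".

none

Evaluate Δρ/ρ₀ = −αΔT + βΔS across each adjacent pair:
  107–207 m: −αΔT+βΔS = −(2.5 × 10⁻⁴)(-0.9)+(7.5 × 10⁻⁴)(+0.71) = 7.6 × 10⁻⁴ → stable
  207–248 m: −αΔT+βΔS = −(2.5 × 10⁻⁴)(-3.6)+(7.5 × 10⁻⁴)(+1.67) = 2.2 × 10⁻³ → stable
Every interval has Δρ > 0: the column is stably stratified throughout.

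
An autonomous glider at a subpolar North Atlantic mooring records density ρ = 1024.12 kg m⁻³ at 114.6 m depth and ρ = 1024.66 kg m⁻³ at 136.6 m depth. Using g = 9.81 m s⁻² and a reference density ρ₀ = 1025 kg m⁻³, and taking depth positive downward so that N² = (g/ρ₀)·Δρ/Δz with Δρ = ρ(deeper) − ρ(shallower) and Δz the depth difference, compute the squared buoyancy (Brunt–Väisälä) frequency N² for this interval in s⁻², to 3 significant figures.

Δρ = 1024.66 − 1024.12 = 0.54 kg m⁻³ over Δz = 136.6 − 114.6 = 22 m.
N² = (9.81/1025) × (0.54/22) = 2.3492 × 10⁻⁴ s⁻² ≈ 2.35 × 10⁻⁴ s⁻².

2.35 × 10⁻⁴ s⁻²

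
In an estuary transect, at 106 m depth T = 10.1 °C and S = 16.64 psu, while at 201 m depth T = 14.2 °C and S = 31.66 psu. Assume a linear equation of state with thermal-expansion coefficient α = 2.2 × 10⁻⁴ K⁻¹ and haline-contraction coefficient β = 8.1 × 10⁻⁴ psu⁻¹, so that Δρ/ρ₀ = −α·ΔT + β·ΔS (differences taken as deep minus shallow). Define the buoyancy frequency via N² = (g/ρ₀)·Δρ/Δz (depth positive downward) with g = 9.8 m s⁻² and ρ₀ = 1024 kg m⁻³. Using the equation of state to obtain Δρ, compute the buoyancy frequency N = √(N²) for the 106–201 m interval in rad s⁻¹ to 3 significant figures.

ΔT = +4.1 K, ΔS = +15.02 psu (deep − shallow).
Δρ/ρ₀ = −αΔT + βΔS = -9.02 × 10⁻⁴ + 0.0121662 = 0.0112642, so Δρ ≈ 11.53 kg m⁻³.
N² = (g/ρ₀)·Δρ/Δz = g·(Δρ/ρ₀)/Δz = 9.8 × 0.0112642 / 95 = 1.1620 × 10⁻³ s⁻².
N = √(1.1620 × 10⁻³) = 0.034088 rad s⁻¹ ≈ 0.0341 rad s⁻¹.

0.0341 rad s⁻¹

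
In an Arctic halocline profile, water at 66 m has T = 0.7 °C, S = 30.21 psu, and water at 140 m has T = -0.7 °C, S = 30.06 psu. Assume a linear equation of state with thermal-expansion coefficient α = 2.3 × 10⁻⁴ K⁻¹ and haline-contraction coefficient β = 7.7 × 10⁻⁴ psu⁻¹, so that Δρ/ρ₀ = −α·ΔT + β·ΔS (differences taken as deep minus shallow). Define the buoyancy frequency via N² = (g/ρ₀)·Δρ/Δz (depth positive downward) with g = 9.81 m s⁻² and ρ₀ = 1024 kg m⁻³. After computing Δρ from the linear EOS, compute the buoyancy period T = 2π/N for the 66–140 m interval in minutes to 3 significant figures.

20.0 min

ΔT = -1.4 K, ΔS = -0.15 psu (deep − shallow).
Δρ/ρ₀ = −αΔT + βΔS = 3.22 × 10⁻⁴ − 1.155 × 10⁻⁴ = 2.065 × 10⁻⁴, so Δρ ≈ 0.2115 kg m⁻³.
N² = (g/ρ₀)·Δρ/Δz = g·(Δρ/ρ₀)/Δz = 9.81 × 2.065 × 10⁻⁴ / 74 = 2.7375 × 10⁻⁵ s⁻².
N = √(2.7375 × 10⁻⁵) = 5.2321 × 10⁻³ rad s⁻¹ → T = 2π/N = 1.2009 × 10³ s = 20.015 min ≈ 20.0 min.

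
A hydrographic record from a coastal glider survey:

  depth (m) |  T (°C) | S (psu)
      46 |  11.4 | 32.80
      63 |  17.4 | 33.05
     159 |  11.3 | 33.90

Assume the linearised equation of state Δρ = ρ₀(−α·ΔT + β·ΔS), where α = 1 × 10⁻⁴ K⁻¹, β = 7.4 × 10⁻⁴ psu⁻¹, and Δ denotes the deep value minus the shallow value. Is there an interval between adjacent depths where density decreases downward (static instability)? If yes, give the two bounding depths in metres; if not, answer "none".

Evaluate Δρ/ρ₀ = −αΔT + βΔS across each adjacent pair:
  46–63 m: −αΔT+βΔS = −(1 × 10⁻⁴)(+6.0)+(7.4 × 10⁻⁴)(+0.25) = -4.2 × 10⁻⁴ → UNSTABLE
  63–159 m: −αΔT+βΔS = −(1 × 10⁻⁴)(-6.1)+(7.4 × 10⁻⁴)(+0.85) = 1.2 × 10⁻³ → stable
The 46–63 m interval has Δρ < 0: lighter water underlies denser water.

46–63 m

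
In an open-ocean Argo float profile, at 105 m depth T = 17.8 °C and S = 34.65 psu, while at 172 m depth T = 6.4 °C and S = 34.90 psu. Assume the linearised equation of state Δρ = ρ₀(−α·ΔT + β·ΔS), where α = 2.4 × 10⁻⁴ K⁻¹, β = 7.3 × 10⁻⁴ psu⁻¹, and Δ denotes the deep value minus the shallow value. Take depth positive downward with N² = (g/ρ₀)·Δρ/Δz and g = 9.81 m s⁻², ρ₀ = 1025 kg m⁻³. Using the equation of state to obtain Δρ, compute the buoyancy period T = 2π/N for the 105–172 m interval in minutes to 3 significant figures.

5.07 min

ΔT = -11.4 K, ΔS = +0.25 psu (deep − shallow).
Δρ/ρ₀ = −αΔT + βΔS = 2.736 × 10⁻³ + 1.825 × 10⁻⁴ = 2.9185 × 10⁻³, so Δρ ≈ 2.991 kg m⁻³.
N² = (g/ρ₀)·Δρ/Δz = g·(Δρ/ρ₀)/Δz = 9.81 × 2.9185 × 10⁻³ / 67 = 4.2732 × 10⁻⁴ s⁻².
N = √(4.2732 × 10⁻⁴) = 0.020672 rad s⁻¹ → T = 2π/N = 303.95 s = 5.0658 min ≈ 5.07 min.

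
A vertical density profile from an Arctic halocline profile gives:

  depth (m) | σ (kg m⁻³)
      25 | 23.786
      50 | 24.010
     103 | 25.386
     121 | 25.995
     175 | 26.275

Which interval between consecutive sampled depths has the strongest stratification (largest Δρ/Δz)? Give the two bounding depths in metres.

Compute the density gradient over each adjacent pair:
  25–50 m: Δρ/Δz = 0.224/25 = 9.0 × 10⁻³ kg m⁻⁴
  50–103 m: Δρ/Δz = 1.376/53 = 0.026 kg m⁻⁴
  103–121 m: Δρ/Δz = 0.609/18 = 0.034 kg m⁻⁴
  121–175 m: Δρ/Δz = 0.280/54 = 5.2 × 10⁻³ kg m⁻⁴
The largest gradient is in the 103–121 m interval — the pycnocline.

103–121 m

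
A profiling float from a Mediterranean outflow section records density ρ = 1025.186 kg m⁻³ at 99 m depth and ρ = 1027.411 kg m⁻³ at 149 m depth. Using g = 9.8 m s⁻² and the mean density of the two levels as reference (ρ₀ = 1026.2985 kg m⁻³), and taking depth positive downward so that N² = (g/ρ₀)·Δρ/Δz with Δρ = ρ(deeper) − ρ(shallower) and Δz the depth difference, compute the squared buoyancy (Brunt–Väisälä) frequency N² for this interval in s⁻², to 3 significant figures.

Δρ = 1027.411 − 1025.186 = 2.225 kg m⁻³ over Δz = 149 − 99 = 50 m.
N² = (9.8/1026.2985) × (2.225/50) = 4.2493 × 10⁻⁴ s⁻² ≈ 4.25 × 10⁻⁴ s⁻².

4.25 × 10⁻⁴ s⁻²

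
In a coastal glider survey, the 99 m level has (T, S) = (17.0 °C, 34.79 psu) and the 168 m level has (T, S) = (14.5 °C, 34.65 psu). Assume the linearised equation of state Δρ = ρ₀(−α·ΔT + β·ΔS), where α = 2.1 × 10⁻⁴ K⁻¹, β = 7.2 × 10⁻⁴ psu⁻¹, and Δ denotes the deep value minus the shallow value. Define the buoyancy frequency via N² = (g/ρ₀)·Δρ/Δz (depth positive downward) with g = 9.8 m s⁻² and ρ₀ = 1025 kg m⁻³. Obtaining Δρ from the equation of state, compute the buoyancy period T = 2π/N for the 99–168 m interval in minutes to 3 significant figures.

ΔT = -2.5 K, ΔS = -0.14 psu (deep − shallow).
Δρ/ρ₀ = −αΔT + βΔS = 5.25 × 10⁻⁴ − 1.008 × 10⁻⁴ = 4.242 × 10⁻⁴, so Δρ ≈ 0.4348 kg m⁻³.
N² = (g/ρ₀)·Δρ/Δz = g·(Δρ/ρ₀)/Δz = 9.8 × 4.242 × 10⁻⁴ / 69 = 6.0249 × 10⁻⁵ s⁻².
N = √(6.0249 × 10⁻⁵) = 7.7620 × 10⁻³ rad s⁻¹ → T = 2π/N = 809.48 s = 13.491 min ≈ 13.5 min.

13.5 min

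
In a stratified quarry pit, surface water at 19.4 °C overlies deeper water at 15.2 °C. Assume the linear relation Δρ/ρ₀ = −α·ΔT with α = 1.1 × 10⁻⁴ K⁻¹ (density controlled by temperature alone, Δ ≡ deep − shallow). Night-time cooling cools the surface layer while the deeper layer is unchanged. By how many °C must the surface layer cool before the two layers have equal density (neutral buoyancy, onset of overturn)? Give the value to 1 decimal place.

4.2 °C

With temperature the only control, equal density requires T_surf′ = T_deep.
T_surf′ = 15.2 °C.
Cooling required: 19.4 − 15.2 = 4.2 °C.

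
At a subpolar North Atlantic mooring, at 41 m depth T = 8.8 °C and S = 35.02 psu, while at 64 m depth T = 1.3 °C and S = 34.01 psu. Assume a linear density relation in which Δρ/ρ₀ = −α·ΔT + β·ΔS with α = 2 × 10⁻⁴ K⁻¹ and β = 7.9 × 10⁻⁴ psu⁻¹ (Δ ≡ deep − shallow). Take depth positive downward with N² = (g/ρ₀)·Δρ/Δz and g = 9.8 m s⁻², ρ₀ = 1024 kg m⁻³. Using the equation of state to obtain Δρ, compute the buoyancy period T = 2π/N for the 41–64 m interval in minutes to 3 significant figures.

ΔT = -7.5 K, ΔS = -1.01 psu (deep − shallow).
Δρ/ρ₀ = −αΔT + βΔS = 1.50 × 10⁻³ − 7.979 × 10⁻⁴ = 7.021 × 10⁻⁴, so Δρ ≈ 0.7190 kg m⁻³.
N² = (g/ρ₀)·Δρ/Δz = g·(Δρ/ρ₀)/Δz = 9.8 × 7.021 × 10⁻⁴ / 23 = 2.9916 × 10⁻⁴ s⁻².
N = √(2.9916 × 10⁻⁴) = 0.017296 rad s⁻¹ → T = 2π/N = 363.27 s = 6.0545 min ≈ 6.05 min.

6.05 min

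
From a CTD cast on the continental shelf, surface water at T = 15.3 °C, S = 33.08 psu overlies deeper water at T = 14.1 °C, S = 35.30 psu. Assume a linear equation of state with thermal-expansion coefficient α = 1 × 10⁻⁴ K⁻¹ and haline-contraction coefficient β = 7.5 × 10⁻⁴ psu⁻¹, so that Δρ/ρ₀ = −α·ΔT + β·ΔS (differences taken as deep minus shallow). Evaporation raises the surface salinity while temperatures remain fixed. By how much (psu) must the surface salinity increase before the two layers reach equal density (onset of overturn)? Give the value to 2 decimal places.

Neutral buoyancy requires −α(T_deep − T_surf) + β(S_deep − S_surf′) = 0.
S_surf′ = S_deep − (α/β)·ΔT = 35.30 − (1 × 10⁻⁴/7.5 × 10⁻⁴)·(-1.2) = 35.4600 psu.
Increase required: 35.4600 − 33.08 = 2.3800 psu.

2.38 psu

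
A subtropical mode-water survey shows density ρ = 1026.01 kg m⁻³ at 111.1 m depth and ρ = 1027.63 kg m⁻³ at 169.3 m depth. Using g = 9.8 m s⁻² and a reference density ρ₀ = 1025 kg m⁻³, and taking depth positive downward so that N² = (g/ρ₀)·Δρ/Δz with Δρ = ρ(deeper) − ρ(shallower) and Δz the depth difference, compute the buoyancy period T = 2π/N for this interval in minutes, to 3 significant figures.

6.42 min

Δρ = 1027.63 − 1026.01 = 1.62 kg m⁻³ over Δz = 169.3 − 111.1 = 58.2 m.
N² = (9.8/1025) × (1.62/58.2) = 2.6613 × 10⁻⁴ s⁻².
N = √(2.6613 × 10⁻⁴) = 0.016313 rad s⁻¹, so T = 2π/N = 385.16 s = 6.4193 min ≈ 6.42 min.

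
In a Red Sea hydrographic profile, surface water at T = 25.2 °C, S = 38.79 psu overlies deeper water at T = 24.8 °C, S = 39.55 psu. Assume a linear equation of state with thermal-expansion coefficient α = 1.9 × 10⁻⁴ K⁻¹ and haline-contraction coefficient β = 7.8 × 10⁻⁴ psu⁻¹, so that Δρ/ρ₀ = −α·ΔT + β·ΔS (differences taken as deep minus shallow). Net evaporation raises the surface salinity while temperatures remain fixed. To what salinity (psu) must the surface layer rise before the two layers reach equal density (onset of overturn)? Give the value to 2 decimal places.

Neutral buoyancy requires −α(T_deep − T_surf) + β(S_deep − S_surf′) = 0.
S_surf′ = S_deep − (α/β)·ΔT = 39.55 − (1.9 × 10⁻⁴/7.8 × 10⁻⁴)·(-0.4) = 39.6474 psu.
Increase required: 39.6474 − 38.79 = 0.8574 psu.

39.65 psu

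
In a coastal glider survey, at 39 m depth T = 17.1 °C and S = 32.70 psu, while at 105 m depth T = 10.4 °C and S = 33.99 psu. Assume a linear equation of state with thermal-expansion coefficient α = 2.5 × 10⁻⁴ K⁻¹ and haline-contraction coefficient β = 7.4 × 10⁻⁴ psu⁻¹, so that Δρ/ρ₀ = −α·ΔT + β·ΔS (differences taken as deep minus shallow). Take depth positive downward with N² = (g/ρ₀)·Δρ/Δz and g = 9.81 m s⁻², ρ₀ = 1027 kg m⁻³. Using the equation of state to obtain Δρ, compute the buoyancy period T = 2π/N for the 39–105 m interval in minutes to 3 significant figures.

5.30 min

ΔT = -6.7 K, ΔS = +1.29 psu (deep − shallow).
Δρ/ρ₀ = −αΔT + βΔS = 1.675 × 10⁻³ + 9.546 × 10⁻⁴ = 2.6296 × 10⁻³, so Δρ ≈ 2.701 kg m⁻³.
N² = (g/ρ₀)·Δρ/Δz = g·(Δρ/ρ₀)/Δz = 9.81 × 2.6296 × 10⁻³ / 66 = 3.9085 × 10⁻⁴ s⁻².
N = √(3.9085 × 10⁻⁴) = 0.019770 rad s⁻¹ → T = 2π/N = 317.81 s = 5.2968 min ≈ 5.30 min.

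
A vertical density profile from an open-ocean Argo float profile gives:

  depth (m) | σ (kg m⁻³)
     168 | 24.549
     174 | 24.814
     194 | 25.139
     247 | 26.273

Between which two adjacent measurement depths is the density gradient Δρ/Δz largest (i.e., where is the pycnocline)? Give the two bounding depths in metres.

Compute the density gradient over each adjacent pair:
  168–174 m: Δρ/Δz = 0.265/6 = 0.044 kg m⁻⁴
  174–194 m: Δρ/Δz = 0.325/20 = 0.016 kg m⁻⁴
  194–247 m: Δρ/Δz = 1.134/53 = 0.021 kg m⁻⁴
The largest gradient is in the 168–174 m interval — the pycnocline.

168–174 m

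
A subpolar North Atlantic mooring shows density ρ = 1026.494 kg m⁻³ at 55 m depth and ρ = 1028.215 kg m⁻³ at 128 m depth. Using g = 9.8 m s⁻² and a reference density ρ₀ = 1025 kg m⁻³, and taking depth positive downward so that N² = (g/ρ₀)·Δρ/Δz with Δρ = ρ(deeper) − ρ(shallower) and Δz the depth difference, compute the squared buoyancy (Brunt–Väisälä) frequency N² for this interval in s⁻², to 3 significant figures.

Δρ = 1028.215 − 1026.494 = 1.721 kg m⁻³ over Δz = 128 − 55 = 73 m.
N² = (9.8/1025) × (1.721/73) = 2.2540 × 10⁻⁴ s⁻² ≈ 2.25 × 10⁻⁴ s⁻².

2.25 × 10⁻⁴ s⁻²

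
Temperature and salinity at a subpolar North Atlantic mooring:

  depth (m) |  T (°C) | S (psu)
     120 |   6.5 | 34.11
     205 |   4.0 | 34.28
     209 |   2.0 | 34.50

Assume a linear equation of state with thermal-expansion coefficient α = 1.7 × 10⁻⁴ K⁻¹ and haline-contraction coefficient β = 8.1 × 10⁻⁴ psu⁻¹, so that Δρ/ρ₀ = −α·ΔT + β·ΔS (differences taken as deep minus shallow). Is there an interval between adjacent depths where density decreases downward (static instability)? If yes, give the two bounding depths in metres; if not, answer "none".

Evaluate Δρ/ρ₀ = −αΔT + βΔS across each adjacent pair:
  120–205 m: −αΔT+βΔS = −(1.7 × 10⁻⁴)(-2.5)+(8.1 × 10⁻⁴)(+0.17) = 5.6 × 10⁻⁴ → stable
  205–209 m: −αΔT+βΔS = −(1.7 × 10⁻⁴)(-2.0)+(8.1 × 10⁻⁴)(+0.22) = 5.2 × 10⁻⁴ → stable
Every interval has Δρ > 0: the column is stably stratified throughout.

none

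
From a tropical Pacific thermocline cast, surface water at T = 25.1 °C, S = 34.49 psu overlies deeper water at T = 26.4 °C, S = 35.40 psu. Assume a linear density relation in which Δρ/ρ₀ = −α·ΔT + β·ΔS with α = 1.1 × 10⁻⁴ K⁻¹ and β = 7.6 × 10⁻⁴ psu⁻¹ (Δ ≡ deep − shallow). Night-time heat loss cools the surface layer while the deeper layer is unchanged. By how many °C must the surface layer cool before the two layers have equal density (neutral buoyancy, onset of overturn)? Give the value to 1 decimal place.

5.0 °C

Neutral buoyancy requires Δρ = 0, i.e. −α(T_deep − T_surf′) + β(S_deep − S_surf) = 0.
T_surf′ = T_deep − (β/α)·ΔS = 26.4 − (7.6 × 10⁻⁴/1.1 × 10⁻⁴)·(+0.91) = 20.113 °C.
Cooling required: 25.1 − (20.113) = 4.987 °C.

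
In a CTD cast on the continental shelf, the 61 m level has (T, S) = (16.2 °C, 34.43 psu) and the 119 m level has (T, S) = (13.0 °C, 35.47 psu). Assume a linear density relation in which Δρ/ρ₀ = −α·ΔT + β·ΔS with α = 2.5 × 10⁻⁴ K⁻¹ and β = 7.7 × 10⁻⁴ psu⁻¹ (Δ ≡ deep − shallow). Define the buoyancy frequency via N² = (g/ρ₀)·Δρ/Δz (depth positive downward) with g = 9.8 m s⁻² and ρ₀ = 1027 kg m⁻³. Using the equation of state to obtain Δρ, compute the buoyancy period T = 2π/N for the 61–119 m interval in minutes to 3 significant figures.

6.37 min

ΔT = -3.2 K, ΔS = +1.04 psu (deep − shallow).
Δρ/ρ₀ = −αΔT + βΔS = 8.00 × 10⁻⁴ + 8.008 × 10⁻⁴ = 1.6008 × 10⁻³, so Δρ ≈ 1.644 kg m⁻³.
N² = (g/ρ₀)·Δρ/Δz = g·(Δρ/ρ₀)/Δz = 9.8 × 1.6008 × 10⁻³ / 58 = 2.7048 × 10⁻⁴ s⁻².
N = √(2.7048 × 10⁻⁴) = 0.016446 rad s⁻¹ → T = 2π/N = 382.05 s = 6.3675 min ≈ 6.37 min.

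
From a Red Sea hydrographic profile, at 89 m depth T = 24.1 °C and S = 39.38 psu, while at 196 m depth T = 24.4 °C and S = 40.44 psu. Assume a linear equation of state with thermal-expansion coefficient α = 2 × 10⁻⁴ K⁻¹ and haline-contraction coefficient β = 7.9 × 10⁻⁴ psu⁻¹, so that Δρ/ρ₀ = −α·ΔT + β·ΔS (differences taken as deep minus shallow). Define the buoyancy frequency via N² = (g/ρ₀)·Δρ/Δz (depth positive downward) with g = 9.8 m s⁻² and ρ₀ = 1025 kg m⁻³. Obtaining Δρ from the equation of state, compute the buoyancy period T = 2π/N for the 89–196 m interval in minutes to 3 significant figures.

12.4 min

ΔT = +0.3 K, ΔS = +1.06 psu (deep − shallow).
Δρ/ρ₀ = −αΔT + βΔS = -6.00 × 10⁻⁵ + 8.374 × 10⁻⁴ = 7.774 × 10⁻⁴, so Δρ ≈ 0.7968 kg m⁻³.
N² = (g/ρ₀)·Δρ/Δz = g·(Δρ/ρ₀)/Δz = 9.8 × 7.774 × 10⁻⁴ / 107 = 7.1201 × 10⁻⁵ s⁻².
N = √(7.1201 × 10⁻⁵) = 8.4381 × 10⁻³ rad s⁻¹ → T = 2π/N = 744.62 s = 12.410 min ≈ 12.4 min.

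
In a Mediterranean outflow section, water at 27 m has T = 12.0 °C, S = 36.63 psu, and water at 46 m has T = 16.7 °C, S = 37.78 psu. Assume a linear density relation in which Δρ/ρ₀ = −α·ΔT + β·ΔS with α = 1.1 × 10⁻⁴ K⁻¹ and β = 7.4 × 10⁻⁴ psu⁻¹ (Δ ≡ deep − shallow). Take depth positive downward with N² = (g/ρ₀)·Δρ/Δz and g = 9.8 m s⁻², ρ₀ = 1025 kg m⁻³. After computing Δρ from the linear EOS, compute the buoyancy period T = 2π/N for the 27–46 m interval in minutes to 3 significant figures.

7.98 min

ΔT = +4.7 K, ΔS = +1.15 psu (deep − shallow).
Δρ/ρ₀ = −αΔT + βΔS = -5.17 × 10⁻⁴ + 8.51 × 10⁻⁴ = 3.34 × 10⁻⁴, so Δρ ≈ 0.3423 kg m⁻³.
N² = (g/ρ₀)·Δρ/Δz = g·(Δρ/ρ₀)/Δz = 9.8 × 3.34 × 10⁻⁴ / 19 = 1.7227 × 10⁻⁴ s⁻².
N = √(1.7227 × 10⁻⁴) = 0.013125 rad s⁻¹ → T = 2π/N = 478.72 s = 7.9787 min ≈ 7.98 min.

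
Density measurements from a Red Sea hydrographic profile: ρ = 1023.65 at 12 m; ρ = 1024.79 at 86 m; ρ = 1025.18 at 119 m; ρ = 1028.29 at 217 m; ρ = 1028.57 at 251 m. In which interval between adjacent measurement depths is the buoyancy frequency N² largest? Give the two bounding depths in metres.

Compute the density gradient over each adjacent pair:
  12–86 m: Δρ/Δz = 1.14/74 = 0.015 kg m⁻⁴
  86–119 m: Δρ/Δz = 0.39/33 = 0.012 kg m⁻⁴
  119–217 m: Δρ/Δz = 3.11/98 = 0.032 kg m⁻⁴
  217–251 m: Δρ/Δz = 0.28/34 = 8.2 × 10⁻³ kg m⁻⁴
The largest gradient is in the 119–217 m interval — the pycnocline.

119–217 m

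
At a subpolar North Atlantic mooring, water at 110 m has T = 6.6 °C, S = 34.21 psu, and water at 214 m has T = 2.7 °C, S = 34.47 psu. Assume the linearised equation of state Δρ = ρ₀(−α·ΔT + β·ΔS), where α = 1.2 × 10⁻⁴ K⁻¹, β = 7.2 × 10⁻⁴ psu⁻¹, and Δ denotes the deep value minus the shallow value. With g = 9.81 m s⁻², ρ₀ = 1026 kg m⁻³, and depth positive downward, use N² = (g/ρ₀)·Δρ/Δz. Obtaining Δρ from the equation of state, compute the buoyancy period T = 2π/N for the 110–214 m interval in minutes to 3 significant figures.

ΔT = -3.9 K, ΔS = +0.26 psu (deep − shallow).
Δρ/ρ₀ = −αΔT + βΔS = 4.68 × 10⁻⁴ + 1.872 × 10⁻⁴ = 6.552 × 10⁻⁴, so Δρ ≈ 0.6722 kg m⁻³.
N² = (g/ρ₀)·Δρ/Δz = g·(Δρ/ρ₀)/Δz = 9.81 × 6.552 × 10⁻⁴ / 104 = 6.1803 × 10⁻⁵ s⁻².
N = √(6.1803 × 10⁻⁵) = 7.8615 × 10⁻³ rad s⁻¹ → T = 2π/N = 799.23 s = 13.321 min ≈ 13.3 min.

13.3 min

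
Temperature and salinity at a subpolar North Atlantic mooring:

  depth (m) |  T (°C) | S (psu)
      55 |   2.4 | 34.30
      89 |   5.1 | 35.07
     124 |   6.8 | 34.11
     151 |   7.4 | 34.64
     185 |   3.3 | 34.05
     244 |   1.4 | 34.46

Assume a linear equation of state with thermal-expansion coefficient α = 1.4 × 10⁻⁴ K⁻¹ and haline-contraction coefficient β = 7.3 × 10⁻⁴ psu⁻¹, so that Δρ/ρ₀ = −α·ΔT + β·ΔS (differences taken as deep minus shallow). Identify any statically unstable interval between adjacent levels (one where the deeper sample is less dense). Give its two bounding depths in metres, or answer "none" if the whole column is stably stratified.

89–124 m

Evaluate Δρ/ρ₀ = −αΔT + βΔS across each adjacent pair:
  55–89 m: −αΔT+βΔS = −(1.4 × 10⁻⁴)(+2.7)+(7.3 × 10⁻⁴)(+0.77) = 1.8 × 10⁻⁴ → stable
  89–124 m: −αΔT+βΔS = −(1.4 × 10⁻⁴)(+1.7)+(7.3 × 10⁻⁴)(-0.96) = -9.4 × 10⁻⁴ → UNSTABLE
  124–151 m: −αΔT+βΔS = −(1.4 × 10⁻⁴)(+0.6)+(7.3 × 10⁻⁴)(+0.53) = 3.0 × 10⁻⁴ → stable
  151–185 m: −αΔT+βΔS = −(1.4 × 10⁻⁴)(-4.1)+(7.3 × 10⁻⁴)(-0.59) = 1.4 × 10⁻⁴ → stable
  185–244 m: −αΔT+βΔS = −(1.4 × 10⁻⁴)(-1.9)+(7.3 × 10⁻⁴)(+0.41) = 5.7 × 10⁻⁴ → stable
The 89–124 m interval has Δρ < 0: lighter water underlies denser water.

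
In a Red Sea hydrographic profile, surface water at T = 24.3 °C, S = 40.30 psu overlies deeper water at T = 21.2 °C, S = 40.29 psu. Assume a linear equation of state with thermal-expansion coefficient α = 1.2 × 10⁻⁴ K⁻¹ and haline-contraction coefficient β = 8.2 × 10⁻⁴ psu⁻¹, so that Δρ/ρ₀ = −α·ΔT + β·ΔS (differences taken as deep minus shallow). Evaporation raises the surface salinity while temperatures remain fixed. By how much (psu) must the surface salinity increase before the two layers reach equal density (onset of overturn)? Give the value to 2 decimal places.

Neutral buoyancy requires −α(T_deep − T_surf) + β(S_deep − S_surf′) = 0.
S_surf′ = S_deep − (α/β)·ΔT = 40.29 − (1.2 × 10⁻⁴/8.2 × 10⁻⁴)·(-3.1) = 40.7437 psu.
Increase required: 40.7437 − 40.30 = 0.4437 psu.

0.44 psu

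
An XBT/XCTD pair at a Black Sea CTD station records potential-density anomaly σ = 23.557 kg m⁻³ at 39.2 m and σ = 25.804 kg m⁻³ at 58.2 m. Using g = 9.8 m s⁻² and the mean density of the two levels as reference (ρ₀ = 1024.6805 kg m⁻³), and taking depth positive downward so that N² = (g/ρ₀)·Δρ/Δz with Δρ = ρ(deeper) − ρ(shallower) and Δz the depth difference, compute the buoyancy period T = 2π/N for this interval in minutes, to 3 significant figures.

Δρ = 1025.804 − 1023.557 = 2.247 kg m⁻³ over Δz = 58.2 − 39.2 = 19 m.
N² = (9.8/1024.6805) × (2.247/19) = 1.1311 × 10⁻³ s⁻².
N = √(1.1311 × 10⁻³) = 0.033632 rad s⁻¹, so T = 2π/N = 186.82 s = 3.1137 min ≈ 3.11 min.

3.11 min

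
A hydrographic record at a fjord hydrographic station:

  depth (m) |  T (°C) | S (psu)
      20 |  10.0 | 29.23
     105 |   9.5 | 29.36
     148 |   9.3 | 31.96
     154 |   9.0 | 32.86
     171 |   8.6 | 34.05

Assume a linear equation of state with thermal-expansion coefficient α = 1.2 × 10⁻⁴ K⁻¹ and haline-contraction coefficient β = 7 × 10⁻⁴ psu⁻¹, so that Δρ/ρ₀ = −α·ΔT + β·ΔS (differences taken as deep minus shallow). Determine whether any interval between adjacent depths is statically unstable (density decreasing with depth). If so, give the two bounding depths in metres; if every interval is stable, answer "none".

none

Evaluate Δρ/ρ₀ = −αΔT + βΔS across each adjacent pair:
  20–105 m: −αΔT+βΔS = −(1.2 × 10⁻⁴)(-0.5)+(7 × 10⁻⁴)(+0.13) = 1.5 × 10⁻⁴ → stable
  105–148 m: −αΔT+βΔS = −(1.2 × 10⁻⁴)(-0.2)+(7 × 10⁻⁴)(+2.60) = 1.8 × 10⁻³ → stable
  148–154 m: −αΔT+βΔS = −(1.2 × 10⁻⁴)(-0.3)+(7 × 10⁻⁴)(+0.90) = 6.7 × 10⁻⁴ → stable
  154–171 m: −αΔT+βΔS = −(1.2 × 10⁻⁴)(-0.4)+(7 × 10⁻⁴)(+1.19) = 8.8 × 10⁻⁴ → stable
Every interval has Δρ > 0: the column is stably stratified throughout.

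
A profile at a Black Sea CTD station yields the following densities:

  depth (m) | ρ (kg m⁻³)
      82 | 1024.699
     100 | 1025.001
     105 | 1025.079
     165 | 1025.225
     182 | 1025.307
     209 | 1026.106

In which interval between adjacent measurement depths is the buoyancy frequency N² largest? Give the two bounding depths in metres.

Compute the density gradient over each adjacent pair:
  82–100 m: Δρ/Δz = 0.302/18 = 0.017 kg m⁻⁴
  100–105 m: Δρ/Δz = 0.078/5 = 0.016 kg m⁻⁴
  105–165 m: Δρ/Δz = 0.146/60 = 2.4 × 10⁻³ kg m⁻⁴
  165–182 m: Δρ/Δz = 0.082/17 = 4.8 × 10⁻³ kg m⁻⁴
  182–209 m: Δρ/Δz = 0.799/27 = 0.030 kg m⁻⁴
The largest gradient is in the 182–209 m interval — the pycnocline.

182–209 m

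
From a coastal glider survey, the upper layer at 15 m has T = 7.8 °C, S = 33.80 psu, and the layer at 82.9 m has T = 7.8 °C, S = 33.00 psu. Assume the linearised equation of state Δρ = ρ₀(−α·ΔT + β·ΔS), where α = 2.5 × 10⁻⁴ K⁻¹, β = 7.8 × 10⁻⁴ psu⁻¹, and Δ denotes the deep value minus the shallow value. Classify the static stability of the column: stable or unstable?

ΔT = 7.8 − 7.8 = +0.0 K and ΔS = 33.00 − 33.80 = -0.80 psu (deep − shallow).
−αΔT = 0; βΔS = -6.24 × 10⁻⁴; sum Δρ/ρ₀ = -6.24 × 10⁻⁴.
Δρ/ρ₀ < 0, so Δρ < 0: deeper water is lighter → statically unstable; the column would overturn.

unstable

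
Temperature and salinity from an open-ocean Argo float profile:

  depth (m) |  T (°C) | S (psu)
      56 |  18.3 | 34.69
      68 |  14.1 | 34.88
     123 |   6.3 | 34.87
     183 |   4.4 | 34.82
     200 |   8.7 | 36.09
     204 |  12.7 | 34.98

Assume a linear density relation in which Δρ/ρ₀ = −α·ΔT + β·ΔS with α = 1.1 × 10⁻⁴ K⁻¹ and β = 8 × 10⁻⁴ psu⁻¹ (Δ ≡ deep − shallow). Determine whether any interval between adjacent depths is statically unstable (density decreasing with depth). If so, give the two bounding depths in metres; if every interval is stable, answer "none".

Evaluate Δρ/ρ₀ = −αΔT + βΔS across each adjacent pair:
  56–68 m: −αΔT+βΔS = −(1.1 × 10⁻⁴)(-4.2)+(8 × 10⁻⁴)(+0.19) = 6.1 × 10⁻⁴ → stable
  68–123 m: −αΔT+βΔS = −(1.1 × 10⁻⁴)(-7.8)+(8 × 10⁻⁴)(-0.01) = 8.5 × 10⁻⁴ → stable
  123–183 m: −αΔT+βΔS = −(1.1 × 10⁻⁴)(-1.9)+(8 × 10⁻⁴)(-0.05) = 1.7 × 10⁻⁴ → stable
  183–200 m: −αΔT+βΔS = −(1.1 × 10⁻⁴)(+4.3)+(8 × 10⁻⁴)(+1.27) = 5.4 × 10⁻⁴ → stable
  200–204 m: −αΔT+βΔS = −(1.1 × 10⁻⁴)(+4.0)+(8 × 10⁻⁴)(-1.11) = -1.3 × 10⁻³ → UNSTABLE
The 200–204 m interval has Δρ < 0: lighter water underlies denser water.

200–204 m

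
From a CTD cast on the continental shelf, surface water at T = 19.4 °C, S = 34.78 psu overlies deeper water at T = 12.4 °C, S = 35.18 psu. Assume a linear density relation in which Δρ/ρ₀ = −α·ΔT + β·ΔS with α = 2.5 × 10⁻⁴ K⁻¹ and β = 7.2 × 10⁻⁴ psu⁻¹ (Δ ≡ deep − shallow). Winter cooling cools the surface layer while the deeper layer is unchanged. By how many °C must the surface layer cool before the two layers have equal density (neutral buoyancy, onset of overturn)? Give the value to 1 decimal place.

8.2 °C

Neutral buoyancy requires Δρ = 0, i.e. −α(T_deep − T_surf′) + β(S_deep − S_surf) = 0.
T_surf′ = T_deep − (β/α)·ΔS = 12.4 − (7.2 × 10⁻⁴/2.5 × 10⁻⁴)·(+0.40) = 11.248 °C.
Cooling required: 19.4 − (11.248) = 8.152 °C.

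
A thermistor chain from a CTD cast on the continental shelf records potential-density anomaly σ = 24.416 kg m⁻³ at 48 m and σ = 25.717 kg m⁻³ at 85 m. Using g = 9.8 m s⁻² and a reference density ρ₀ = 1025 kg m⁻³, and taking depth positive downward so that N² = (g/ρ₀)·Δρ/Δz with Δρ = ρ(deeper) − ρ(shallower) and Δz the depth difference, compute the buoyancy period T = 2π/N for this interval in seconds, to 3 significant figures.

343 s

Δρ = 1025.717 − 1024.416 = 1.301 kg m⁻³ over Δz = 85 − 48 = 37 m.
N² = (9.8/1025) × (1.301/37) = 3.3618 × 10⁻⁴ s⁻².
N = √(3.3618 × 10⁻⁴) = 0.018335 rad s⁻¹, so T = 2π/N = 342.69 s ≈ 343 s.
A positive N² confirms static stability across the interval.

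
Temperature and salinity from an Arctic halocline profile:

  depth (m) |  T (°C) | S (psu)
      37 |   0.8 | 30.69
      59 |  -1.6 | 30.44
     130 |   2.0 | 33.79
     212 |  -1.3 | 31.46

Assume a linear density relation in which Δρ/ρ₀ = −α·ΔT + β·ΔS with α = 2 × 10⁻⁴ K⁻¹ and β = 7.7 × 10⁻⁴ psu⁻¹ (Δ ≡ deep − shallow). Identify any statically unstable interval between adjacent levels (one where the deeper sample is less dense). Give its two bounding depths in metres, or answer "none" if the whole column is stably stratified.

130–212 m

Evaluate Δρ/ρ₀ = −αΔT + βΔS across each adjacent pair:
  37–59 m: −αΔT+βΔS = −(2 × 10⁻⁴)(-2.4)+(7.7 × 10⁻⁴)(-0.25) = 2.9 × 10⁻⁴ → stable
  59–130 m: −αΔT+βΔS = −(2 × 10⁻⁴)(+3.6)+(7.7 × 10⁻⁴)(+3.35) = 1.9 × 10⁻³ → stable
  130–212 m: −αΔT+βΔS = −(2 × 10⁻⁴)(-3.3)+(7.7 × 10⁻⁴)(-2.33) = -1.1 × 10⁻³ → UNSTABLE
The 130–212 m interval has Δρ < 0: lighter water underlies denser water.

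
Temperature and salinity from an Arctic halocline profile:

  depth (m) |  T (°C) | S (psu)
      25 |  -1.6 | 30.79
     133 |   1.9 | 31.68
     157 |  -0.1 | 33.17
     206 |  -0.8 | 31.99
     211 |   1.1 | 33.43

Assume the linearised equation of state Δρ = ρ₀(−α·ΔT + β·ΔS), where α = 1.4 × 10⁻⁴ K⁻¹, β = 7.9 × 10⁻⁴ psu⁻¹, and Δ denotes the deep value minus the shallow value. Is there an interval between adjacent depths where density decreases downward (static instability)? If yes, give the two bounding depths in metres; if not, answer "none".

157–206 m

Evaluate Δρ/ρ₀ = −αΔT + βΔS across each adjacent pair:
  25–133 m: −αΔT+βΔS = −(1.4 × 10⁻⁴)(+3.5)+(7.9 × 10⁻⁴)(+0.89) = 2.1 × 10⁻⁴ → stable
  133–157 m: −αΔT+βΔS = −(1.4 × 10⁻⁴)(-2.0)+(7.9 × 10⁻⁴)(+1.49) = 1.5 × 10⁻³ → stable
  157–206 m: −αΔT+βΔS = −(1.4 × 10⁻⁴)(-0.7)+(7.9 × 10⁻⁴)(-1.18) = -8.3 × 10⁻⁴ → UNSTABLE
  206–211 m: −αΔT+βΔS = −(1.4 × 10⁻⁴)(+1.9)+(7.9 × 10⁻⁴)(+1.44) = 8.7 × 10⁻⁴ → stable
The 157–206 m interval has Δρ < 0: lighter water underlies denser water.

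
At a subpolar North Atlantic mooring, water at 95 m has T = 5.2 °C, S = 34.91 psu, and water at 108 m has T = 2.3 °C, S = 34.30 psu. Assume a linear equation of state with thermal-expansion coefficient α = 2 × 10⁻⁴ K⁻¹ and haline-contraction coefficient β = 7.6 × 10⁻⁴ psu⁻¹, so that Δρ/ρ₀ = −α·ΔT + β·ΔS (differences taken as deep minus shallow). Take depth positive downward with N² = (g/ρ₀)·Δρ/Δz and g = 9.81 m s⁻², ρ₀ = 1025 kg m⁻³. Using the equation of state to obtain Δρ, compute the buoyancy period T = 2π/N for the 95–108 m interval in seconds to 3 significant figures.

670 s

ΔT = -2.9 K, ΔS = -0.61 psu (deep − shallow).
Δρ/ρ₀ = −αΔT + βΔS = 5.80 × 10⁻⁴ − 4.636 × 10⁻⁴ = 1.164 × 10⁻⁴, so Δρ ≈ 0.1193 kg m⁻³.
N² = (g/ρ₀)·Δρ/Δz = g·(Δρ/ρ₀)/Δz = 9.81 × 1.164 × 10⁻⁴ / 13 = 8.7837 × 10⁻⁵ s⁻².
N = √(8.7837 × 10⁻⁵) = 9.3721 × 10⁻³ rad s⁻¹ → T = 2π/N = 670.41 s ≈ 670 s.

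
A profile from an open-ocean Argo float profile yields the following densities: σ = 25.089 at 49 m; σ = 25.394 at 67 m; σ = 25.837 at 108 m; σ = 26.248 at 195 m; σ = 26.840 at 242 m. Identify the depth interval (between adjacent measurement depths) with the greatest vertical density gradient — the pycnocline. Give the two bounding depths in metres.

49–67 m

Compute the density gradient over each adjacent pair:
  49–67 m: Δρ/Δz = 0.305/18 = 0.017 kg m⁻⁴
  67–108 m: Δρ/Δz = 0.443/41 = 0.011 kg m⁻⁴
  108–195 m: Δρ/Δz = 0.411/87 = 4.7 × 10⁻³ kg m⁻⁴
  195–242 m: Δρ/Δz = 0.592/47 = 0.013 kg m⁻⁴
The largest gradient is in the 49–67 m interval — the pycnocline.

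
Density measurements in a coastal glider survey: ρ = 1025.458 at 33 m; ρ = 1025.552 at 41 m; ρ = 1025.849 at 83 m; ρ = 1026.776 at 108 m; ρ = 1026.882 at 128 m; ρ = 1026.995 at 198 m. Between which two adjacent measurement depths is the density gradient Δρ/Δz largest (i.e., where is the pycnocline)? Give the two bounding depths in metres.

83–108 m

Compute the density gradient over each adjacent pair:
  33–41 m: Δρ/Δz = 0.094/8 = 0.012 kg m⁻⁴
  41–83 m: Δρ/Δz = 0.297/42 = 7.1 × 10⁻³ kg m⁻⁴
  83–108 m: Δρ/Δz = 0.927/25 = 0.037 kg m⁻⁴
  108–128 m: Δρ/Δz = 0.106/20 = 5.3 × 10⁻³ kg m⁻⁴
  128–198 m: Δρ/Δz = 0.113/70 = 1.6 × 10⁻³ kg m⁻⁴
The largest gradient is in the 83–108 m interval — the pycnocline.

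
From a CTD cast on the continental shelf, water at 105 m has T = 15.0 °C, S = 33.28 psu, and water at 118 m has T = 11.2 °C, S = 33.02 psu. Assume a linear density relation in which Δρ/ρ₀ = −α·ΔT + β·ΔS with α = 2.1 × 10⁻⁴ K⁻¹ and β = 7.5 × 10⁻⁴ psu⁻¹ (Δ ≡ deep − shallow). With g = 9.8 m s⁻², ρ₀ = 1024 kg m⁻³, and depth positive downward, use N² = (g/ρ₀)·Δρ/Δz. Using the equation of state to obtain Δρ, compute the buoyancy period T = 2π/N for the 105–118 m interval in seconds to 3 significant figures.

ΔT = -3.8 K, ΔS = -0.26 psu (deep − shallow).
Δρ/ρ₀ = −αΔT + βΔS = 7.98 × 10⁻⁴ − 1.95 × 10⁻⁴ = 6.03 × 10⁻⁴, so Δρ ≈ 0.6175 kg m⁻³.
N² = (g/ρ₀)·Δρ/Δz = g·(Δρ/ρ₀)/Δz = 9.8 × 6.03 × 10⁻⁴ / 13 = 4.5457 × 10⁻⁴ s⁻².
N = √(4.5457 × 10⁻⁴) = 0.021321 rad s⁻¹ → T = 2π/N = 294.69 s ≈ 295 s.

295 s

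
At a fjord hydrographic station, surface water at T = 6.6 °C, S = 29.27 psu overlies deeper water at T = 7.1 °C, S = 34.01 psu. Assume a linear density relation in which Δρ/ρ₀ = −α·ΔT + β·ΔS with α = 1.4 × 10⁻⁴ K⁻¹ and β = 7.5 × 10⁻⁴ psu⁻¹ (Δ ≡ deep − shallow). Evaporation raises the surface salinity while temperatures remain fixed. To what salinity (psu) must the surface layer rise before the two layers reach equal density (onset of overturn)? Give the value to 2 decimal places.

Neutral buoyancy requires −α(T_deep − T_surf) + β(S_deep − S_surf′) = 0.
S_surf′ = S_deep − (α/β)·ΔT = 34.01 − (1.4 × 10⁻⁴/7.5 × 10⁻⁴)·(+0.5) = 33.9167 psu.
Increase required: 33.9167 − 29.27 = 4.6467 psu.

33.92 psu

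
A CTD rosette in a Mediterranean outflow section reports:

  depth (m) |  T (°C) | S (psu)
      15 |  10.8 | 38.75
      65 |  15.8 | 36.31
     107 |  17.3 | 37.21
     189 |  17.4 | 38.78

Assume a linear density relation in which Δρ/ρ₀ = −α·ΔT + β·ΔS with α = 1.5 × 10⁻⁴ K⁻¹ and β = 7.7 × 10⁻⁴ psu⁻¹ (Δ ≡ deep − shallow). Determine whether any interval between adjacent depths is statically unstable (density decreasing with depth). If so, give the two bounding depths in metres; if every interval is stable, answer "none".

Evaluate Δρ/ρ₀ = −αΔT + βΔS across each adjacent pair:
  15–65 m: −αΔT+βΔS = −(1.5 × 10⁻⁴)(+5.0)+(7.7 × 10⁻⁴)(-2.44) = -2.6 × 10⁻³ → UNSTABLE
  65–107 m: −αΔT+βΔS = −(1.5 × 10⁻⁴)(+1.5)+(7.7 × 10⁻⁴)(+0.90) = 4.7 × 10⁻⁴ → stable
  107–189 m: −αΔT+βΔS = −(1.5 × 10⁻⁴)(+0.1)+(7.7 × 10⁻⁴)(+1.57) = 1.2 × 10⁻³ → stable
The 15–65 m interval has Δρ < 0: lighter water underlies denser water.

15–65 m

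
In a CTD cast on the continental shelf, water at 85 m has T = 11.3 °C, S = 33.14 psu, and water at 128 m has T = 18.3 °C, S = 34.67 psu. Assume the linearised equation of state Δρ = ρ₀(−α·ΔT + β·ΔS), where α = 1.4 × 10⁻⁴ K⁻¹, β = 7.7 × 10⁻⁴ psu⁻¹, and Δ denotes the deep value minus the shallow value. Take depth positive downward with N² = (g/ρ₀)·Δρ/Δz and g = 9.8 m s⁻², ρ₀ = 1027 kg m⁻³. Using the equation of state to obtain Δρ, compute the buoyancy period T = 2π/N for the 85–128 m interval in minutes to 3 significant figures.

ΔT = +7.0 K, ΔS = +1.53 psu (deep − shallow).
Δρ/ρ₀ = −αΔT + βΔS = -9.80 × 10⁻⁴ + 1.1781 × 10⁻³ = 1.981 × 10⁻⁴, so Δρ ≈ 0.2034 kg m⁻³.
N² = (g/ρ₀)·Δρ/Δz = g·(Δρ/ρ₀)/Δz = 9.8 × 1.981 × 10⁻⁴ / 43 = 4.5148 × 10⁻⁵ s⁻².
N = √(4.5148 × 10⁻⁵) = 6.7192 × 10⁻³ rad s⁻¹ → T = 2π/N = 935.11 s = 15.585 min ≈ 15.6 min.

15.6 min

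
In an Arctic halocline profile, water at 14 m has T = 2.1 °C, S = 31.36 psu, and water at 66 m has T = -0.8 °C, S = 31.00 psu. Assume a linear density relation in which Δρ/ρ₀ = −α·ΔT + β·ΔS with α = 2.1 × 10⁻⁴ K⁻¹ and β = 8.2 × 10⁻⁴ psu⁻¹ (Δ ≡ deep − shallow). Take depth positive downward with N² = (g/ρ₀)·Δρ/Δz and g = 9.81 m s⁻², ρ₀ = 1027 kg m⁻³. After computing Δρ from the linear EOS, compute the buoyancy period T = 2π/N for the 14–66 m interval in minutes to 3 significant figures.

13.6 min

ΔT = -2.9 K, ΔS = -0.36 psu (deep − shallow).
Δρ/ρ₀ = −αΔT + βΔS = 6.09 × 10⁻⁴ − 2.952 × 10⁻⁴ = 3.138 × 10⁻⁴, so Δρ ≈ 0.3223 kg m⁻³.
N² = (g/ρ₀)·Δρ/Δz = g·(Δρ/ρ₀)/Δz = 9.81 × 3.138 × 10⁻⁴ / 52 = 5.9200 × 10⁻⁵ s⁻².
N = √(5.9200 × 10⁻⁵) = 7.6942 × 10⁻³ rad s⁻¹ → T = 2π/N = 816.61 s = 13.610 min ≈ 13.6 min.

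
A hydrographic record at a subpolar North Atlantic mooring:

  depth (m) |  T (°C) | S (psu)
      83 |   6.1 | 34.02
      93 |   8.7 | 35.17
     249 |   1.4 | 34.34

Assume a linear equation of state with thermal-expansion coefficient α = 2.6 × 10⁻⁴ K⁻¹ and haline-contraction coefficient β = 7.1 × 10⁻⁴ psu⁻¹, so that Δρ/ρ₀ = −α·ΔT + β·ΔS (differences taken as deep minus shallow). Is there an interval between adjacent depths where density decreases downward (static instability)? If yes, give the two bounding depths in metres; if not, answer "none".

Evaluate Δρ/ρ₀ = −αΔT + βΔS across each adjacent pair:
  83–93 m: −αΔT+βΔS = −(2.6 × 10⁻⁴)(+2.6)+(7.1 × 10⁻⁴)(+1.15) = 1.4 × 10⁻⁴ → stable
  93–249 m: −αΔT+βΔS = −(2.6 × 10⁻⁴)(-7.3)+(7.1 × 10⁻⁴)(-0.83) = 1.3 × 10⁻³ → stable
Every interval has Δρ > 0: the column is stably stratified throughout.

none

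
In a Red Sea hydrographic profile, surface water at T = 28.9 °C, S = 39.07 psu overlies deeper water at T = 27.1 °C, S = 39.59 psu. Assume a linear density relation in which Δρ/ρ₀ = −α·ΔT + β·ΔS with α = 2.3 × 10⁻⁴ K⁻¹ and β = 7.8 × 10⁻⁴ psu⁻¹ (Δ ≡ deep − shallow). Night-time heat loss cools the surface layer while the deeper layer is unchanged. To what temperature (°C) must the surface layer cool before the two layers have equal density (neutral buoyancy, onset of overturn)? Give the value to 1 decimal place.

Neutral buoyancy requires Δρ = 0, i.e. −α(T_deep − T_surf′) + β(S_deep − S_surf) = 0.
T_surf′ = T_deep − (β/α)·ΔS = 27.1 − (7.8 × 10⁻⁴/2.3 × 10⁻⁴)·(+0.52) = 25.337 °C.
Cooling required: 28.9 − (25.337) = 3.563 °C.

25.3 °C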